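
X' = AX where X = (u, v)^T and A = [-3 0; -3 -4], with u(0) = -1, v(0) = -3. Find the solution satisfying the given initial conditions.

u(t) = -e^(-3t), v(t) = 3e^(-3t) - 6e^(-4t)

Coefficient matrix A = [[-3, 0], [-3, -4]].
Characteristic polynomial det(A - λI) = λ^2 + 7λ + 12 = 0.
Eigenvalues λ = -3, -4.
For λ=-3: (A-λI) row 2 is [-3, -1], so an eigenvector is (-1, 3).
For λ=-4: (A-λI) row 1 is [1, 0], so an eigenvector is (0, 1).
General solution: K_1e^(-3t)(-1,3) + K_2e^(-4t)(0,1).
Applying u(0)=-1, v(0)=-3 gives K_1=1, K_2=-6.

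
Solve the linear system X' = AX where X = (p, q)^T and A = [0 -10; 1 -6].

Coefficient matrix A = [[0, -10], [1, -6]].
Characteristic polynomial det(A - λI) = λ^2 + 6λ + 10 = 0.
Eigenvalues λ = -3 ± i (complex conjugate pair).
For λ=-3+i: an eigenvector is (1,0) - i(3,1) = (1 - 3i, 0 - i).
A real fundamental pair from Re and Im of e^((-3+i)t)v: X_1 = e^(-3t)(cos(t)·(1,0) + sin(t)·(3,1)), X_2 = e^(-3t)(sin(t)·(1,0) - cos(t)·(3,1)).
General solution: c_1X_1 + c_2X_2.

p(t) = 3c_1e^(-3t)sin(t) + c_1e^(-3t)cos(t) + c_2e^(-3t)sin(t) - 3c_2e^(-3t)cos(t), q(t) = c_1e^(-3t)sin(t) - c_2e^(-3t)cos(t)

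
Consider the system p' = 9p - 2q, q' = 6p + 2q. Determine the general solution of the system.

Coefficient matrix A = [[9, -2], [6, 2]].
Characteristic polynomial det(A - λI) = λ^2 - 11λ + 30 = 0.
Eigenvalues λ = 6, 5.
For λ=6: (A-λI) row 1 is [3, -2], so an eigenvector is (2, 3).
For λ=5: (A-λI) row 1 is [4, -2], so an eigenvector is (1, 2).
General solution: K_1e^(6t)(2,3) + K_2e^(5t)(1,2).

p(t) = 2K_1e^(6t) + K_2e^(5t), q(t) = 3K_1e^(6t) + 2K_2e^(5t)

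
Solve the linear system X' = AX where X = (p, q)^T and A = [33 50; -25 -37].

p(t) = C_1e^(-2t)sin(5t) + 3C_1e^(-2t)cos(5t) + 3C_2e^(-2t)sin(5t) - C_2e^(-2t)cos(5t), q(t) = -C_1e^(-2t)sin(5t) - 2C_1e^(-2t)cos(5t) - 2C_2e^(-2t)sin(5t) + C_2e^(-2t)cos(5t)

Coefficient matrix A = [[33, 50], [-25, -37]].
Characteristic polynomial det(A - λI) = λ^2 + 4λ + 29 = 0.
Eigenvalues λ = -2 ± 5i (complex conjugate pair).
For λ=-2+5i: an eigenvector is (3,-2) - i(1,-1) = (3 - i, -2 + i).
A real fundamental pair from Re and Im of e^((-2+5i)t)v: X_1 = e^(-2t)(cos(5t)·(3,-2) + sin(5t)·(1,-1)), X_2 = e^(-2t)(sin(5t)·(3,-2) - cos(5t)·(1,-1)).
General solution: C_1X_1 + C_2X_2.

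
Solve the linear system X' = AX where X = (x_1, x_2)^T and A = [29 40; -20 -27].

Coefficient matrix A = [[29, 40], [-20, -27]].
Characteristic polynomial det(A - λI) = λ^2 - 2λ + 17 = 0.
Eigenvalues λ = 1 ± 4i (complex conjugate pair).
For λ=1+4i: an eigenvector is (-3,2) - i(-1,1) = (-3 + i, 2 - i).
A real fundamental pair from Re and Im of e^((1+4i)t)v: X_1 = e^(t)(cos(4t)·(-3,2) + sin(4t)·(-1,1)), X_2 = e^(t)(sin(4t)·(-3,2) - cos(4t)·(-1,1)).
General solution: C_1X_1 + C_2X_2.

x_1(t) = -C_1e^(t)sin(4t) - 3C_1e^(t)cos(4t) - 3C_2e^(t)sin(4t) + C_2e^(t)cos(4t), x_2(t) = C_1e^(t)sin(4t) + 2C_1e^(t)cos(4t) + 2C_2e^(t)sin(4t) - C_2e^(t)cos(4t)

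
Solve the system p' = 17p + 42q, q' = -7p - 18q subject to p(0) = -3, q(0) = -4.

Coefficient matrix A = [[17, 42], [-7, -18]].
Characteristic polynomial det(A - λI) = λ^2 + λ - 12 = 0.
Eigenvalues λ = 3, -4.
For λ=3: (A-λI) row 1 is [14, 42], so an eigenvector is (3, -1).
For λ=-4: (A-λI) row 1 is [21, 42], so an eigenvector is (2, -1).
General solution: C_1e^(3t)(3,-1) + C_2e^(-4t)(2,-1).
Applying p(0)=-3, q(0)=-4 gives C_1=-11, C_2=15.

p(t) = -33e^(3t) + 30e^(-4t), q(t) = 11e^(3t) - 15e^(-4t)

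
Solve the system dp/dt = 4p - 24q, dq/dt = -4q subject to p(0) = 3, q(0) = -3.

p(t) = 12e^(4t) - 9e^(-4t), q(t) = -3e^(-4t)

Coefficient matrix A = [[4, -24], [0, -4]].
Characteristic polynomial det(A - λI) = λ^2 - 16 = 0.
Eigenvalues λ = 4, -4.
For λ=4: (A-λI) row 1 is [0, -24], so an eigenvector is (1, 0).
For λ=-4: (A-λI) row 1 is [8, -24], so an eigenvector is (-3, -1).
General solution: c_1e^(4t)(1,0) + c_2e^(-4t)(-3,-1).
Applying p(0)=3, q(0)=-3 gives c_1=12, c_2=3.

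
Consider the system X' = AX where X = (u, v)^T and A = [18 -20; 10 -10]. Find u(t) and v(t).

u(t) = K_1e^(4t)sin(2t) + 3K_1e^(4t)cos(2t) + 3K_2e^(4t)sin(2t) - K_2e^(4t)cos(2t), v(t) = K_1e^(4t)sin(2t) + 2K_1e^(4t)cos(2t) + 2K_2e^(4t)sin(2t) - K_2e^(4t)cos(2t)

Coefficient matrix A = [[18, -20], [10, -10]].
Characteristic polynomial det(A - λI) = λ^2 - 8λ + 20 = 0.
Eigenvalues λ = 4 ± 2i (complex conjugate pair).
For λ=4+2i: an eigenvector is (3,2) - i(1,1) = (3 - i, 2 - i).
A real fundamental pair from Re and Im of e^((4+2i)t)v: X_1 = e^(4t)(cos(2t)·(3,2) + sin(2t)·(1,1)), X_2 = e^(4t)(sin(2t)·(3,2) - cos(2t)·(1,1)).
General solution: K_1X_1 + K_2X_2.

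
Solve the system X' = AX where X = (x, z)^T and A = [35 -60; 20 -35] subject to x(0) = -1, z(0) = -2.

Coefficient matrix A = [[35, -60], [20, -35]].
Characteristic polynomial det(A - λI) = λ^2 - 25 = 0.
Eigenvalues λ = -5, 5.
For λ=-5: (A-λI) row 1 is [40, -60], so an eigenvector is (3, 2).
For λ=5: (A-λI) row 1 is [30, -60], so an eigenvector is (-2, -1).
General solution: c_1e^(-5t)(3,2) + c_2e^(5t)(-2,-1).
Applying x(0)=-1, z(0)=-2 gives c_1=-3, c_2=-4.

x(t) = 8e^(5t) - 9e^(-5t), z(t) = 4e^(5t) - 6e^(-5t)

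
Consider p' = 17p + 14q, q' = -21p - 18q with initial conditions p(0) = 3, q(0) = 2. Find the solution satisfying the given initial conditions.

Coefficient matrix A = [[17, 14], [-21, -18]].
Characteristic polynomial det(A - λI) = λ^2 + λ - 12 = 0.
Eigenvalues λ = -4, 3.
For λ=-4: (A-λI) row 1 is [21, 14], so an eigenvector is (-2, 3).
For λ=3: (A-λI) row 1 is [14, 14], so an eigenvector is (1, -1).
General solution: C_1e^(-4t)(-2,3) + C_2e^(3t)(1,-1).
Applying p(0)=3, q(0)=2 gives C_1=5, C_2=13.

p(t) = 13e^(3t) - 10e^(-4t), q(t) = -13e^(3t) + 15e^(-4t)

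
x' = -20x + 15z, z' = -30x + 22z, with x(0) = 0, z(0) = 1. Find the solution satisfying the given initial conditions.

x(t) = 5e^(t)sin(3t), z(t) = 7e^(t)sin(3t) + e^(t)cos(3t)

Coefficient matrix A = [[-20, 15], [-30, 22]].
Characteristic polynomial det(A - λI) = λ^2 - 2λ + 10 = 0.
Eigenvalues λ = 1 ± 3i (complex conjugate pair).
For λ=1+3i: an eigenvector is (-1,-1) - i(2,3) = (-1 - 2i, -1 - 3i).
A real fundamental pair from Re and Im of e^((1+3i)t)v: X_1 = e^(t)(cos(3t)·(-1,-1) + sin(3t)·(2,3)), X_2 = e^(t)(sin(3t)·(-1,-1) - cos(3t)·(2,3)).
General solution: C_1X_1 + C_2X_2.
Applying x(0)=0, z(0)=1 gives C_1=2, C_2=-1.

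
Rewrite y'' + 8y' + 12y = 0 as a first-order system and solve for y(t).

y(t) = c_1e^(-2t) + c_2e^(-6t)

Let x_1 = y, x_2 = y'. Then x_1' = x_2 and x_2' = -12x_1 - 8x_2.
A = [[0,1],[-12,-8]]; det(A-λI) = λ^2 + 8λ + 12.
Eigenvalues λ = -2, -6 with eigenvectors (1,-2), (1,-6).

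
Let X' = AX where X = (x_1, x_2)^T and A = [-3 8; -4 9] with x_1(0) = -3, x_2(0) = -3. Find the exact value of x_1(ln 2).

A = [[-3,8],[-4,9]]; eigenvalues λ = 5, 1.
Eigenvectors: (1,1) for λ=5, (2,1) for λ=1.
From the initial condition, c_1 = -3, c_2 = 0.
x_1(ln 2) = (-3)(2^5)(1) + (0)(2^1)(2) = -96.

-96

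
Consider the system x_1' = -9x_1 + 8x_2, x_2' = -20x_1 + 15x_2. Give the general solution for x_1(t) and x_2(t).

Coefficient matrix A = [[-9, 8], [-20, 15]].
Characteristic polynomial det(A - λI) = λ^2 - 6λ + 25 = 0.
Eigenvalues λ = 3 ± 4i (complex conjugate pair).
For λ=3+4i: an eigenvector is (-1,-1) - i(1,2) = (-1 - i, -1 - 2i).
A real fundamental pair from Re and Im of e^((3+4i)t)v: X_1 = e^(3t)(cos(4t)·(-1,-1) + sin(4t)·(1,2)), X_2 = e^(3t)(sin(4t)·(-1,-1) - cos(4t)·(1,2)).
General solution: c_1X_1 + c_2X_2.

x_1(t) = c_1e^(3t)sin(4t) - c_1e^(3t)cos(4t) - c_2e^(3t)sin(4t) - c_2e^(3t)cos(4t), x_2(t) = 2c_1e^(3t)sin(4t) - c_1e^(3t)cos(4t) - c_2e^(3t)sin(4t) - 2c_2e^(3t)cos(4t)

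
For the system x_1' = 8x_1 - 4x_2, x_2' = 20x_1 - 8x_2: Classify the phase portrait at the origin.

A = [[8,-4],[20,-8]]; det(A-λI) = λ^2 + 16.
λ = 0 ± 4i: zero real part.

center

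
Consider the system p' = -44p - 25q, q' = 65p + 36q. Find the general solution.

Coefficient matrix A = [[-44, -25], [65, 36]].
Characteristic polynomial det(A - λI) = λ^2 + 8λ + 41 = 0.
Eigenvalues λ = -4 ± 5i (complex conjugate pair).
For λ=-4+5i: an eigenvector is (1,-2) - i(2,-3) = (1 - 2i, -2 + 3i).
A real fundamental pair from Re and Im of e^((-4+5i)t)v: X_1 = e^(-4t)(cos(5t)·(1,-2) + sin(5t)·(2,-3)), X_2 = e^(-4t)(sin(5t)·(1,-2) - cos(5t)·(2,-3)).
General solution: c_1X_1 + c_2X_2.

p(t) = 2c_1e^(-4t)sin(5t) + c_1e^(-4t)cos(5t) + c_2e^(-4t)sin(5t) - 2c_2e^(-4t)cos(5t), q(t) = -3c_1e^(-4t)sin(5t) - 2c_1e^(-4t)cos(5t) - 2c_2e^(-4t)sin(5t) + 3c_2e^(-4t)cos(5t)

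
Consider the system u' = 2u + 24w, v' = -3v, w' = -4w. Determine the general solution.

Coefficient matrix A = [[2, 0, 24], [0, -3, 0], [0, 0, -4]].
det(A - λI) = 0 gives eigenvalues λ = -3, 2, -4.
For λ=-3: eigenvector (0,1,0).
For λ=2: eigenvector (1,0,0).
For λ=-4: eigenvector (-4,0,1).
General solution: c_1e^(-3t)(0,1,0) + c_2e^(2t)(1,0,0) + c_3e^(-4t)(-4,0,1).

u(t) = c_2e^(2t) - 4c_3e^(-4t), v(t) = c_1e^(-3t), w(t) = c_3e^(-4t)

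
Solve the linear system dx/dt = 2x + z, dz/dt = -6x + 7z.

Coefficient matrix A = [[2, 1], [-6, 7]].
Characteristic polynomial det(A - λI) = λ^2 - 9λ + 20 = 0.
Eigenvalues λ = 5, 4.
For λ=5: (A-λI) row 1 is [-3, 1], so an eigenvector is (-1, -3).
For λ=4: (A-λI) row 1 is [-2, 1], so an eigenvector is (-1, -2).
General solution: K_1e^(5t)(-1,-3) + K_2e^(4t)(-1,-2).

x(t) = -K_1e^(5t) - K_2e^(4t), z(t) = -3K_1e^(5t) - 2K_2e^(4t)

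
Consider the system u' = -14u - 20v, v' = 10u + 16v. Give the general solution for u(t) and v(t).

Coefficient matrix A = [[-14, -20], [10, 16]].
Characteristic polynomial det(A - λI) = λ^2 - 2λ - 24 = 0.
Eigenvalues λ = 6, -4.
For λ=6: (A-λI) row 1 is [-20, -20], so an eigenvector is (1, -1).
For λ=-4: (A-λI) row 1 is [-10, -20], so an eigenvector is (-2, 1).
General solution: c_1e^(6t)(1,-1) + c_2e^(-4t)(-2,1).

u(t) = c_1e^(6t) - 2c_2e^(-4t), v(t) = -c_1e^(6t) + c_2e^(-4t)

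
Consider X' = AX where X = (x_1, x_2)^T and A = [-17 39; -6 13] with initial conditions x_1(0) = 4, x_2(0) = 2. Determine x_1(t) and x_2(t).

x_1(t) = 6e^(-2t)sin(3t) + 4e^(-2t)cos(3t), x_2(t) = 2e^(-2t)sin(3t) + 2e^(-2t)cos(3t)

Coefficient matrix A = [[-17, 39], [-6, 13]].
Characteristic polynomial det(A - λI) = λ^2 + 4λ + 13 = 0.
Eigenvalues λ = -2 ± 3i (complex conjugate pair).
For λ=-2+3i: an eigenvector is (2,1) - i(3,1) = (2 - 3i, 1 - i).
A real fundamental pair from Re and Im of e^((-2+3i)t)v: X_1 = e^(-2t)(cos(3t)·(2,1) + sin(3t)·(3,1)), X_2 = e^(-2t)(sin(3t)·(2,1) - cos(3t)·(3,1)).
General solution: C_1X_1 + C_2X_2.
Applying x_1(0)=4, x_2(0)=2 gives C_1=2, C_2=0.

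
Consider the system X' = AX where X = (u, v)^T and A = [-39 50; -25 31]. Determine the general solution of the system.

Coefficient matrix A = [[-39, 50], [-25, 31]].
Characteristic polynomial det(A - λI) = λ^2 + 8λ + 41 = 0.
Eigenvalues λ = -4 ± 5i (complex conjugate pair).
For λ=-4+5i: an eigenvector is (1,1) - i(3,2) = (1 - 3i, 1 - 2i).
A real fundamental pair from Re and Im of e^((-4+5i)t)v: X_1 = e^(-4t)(cos(5t)·(1,1) + sin(5t)·(3,2)), X_2 = e^(-4t)(sin(5t)·(1,1) - cos(5t)·(3,2)).
General solution: c_1X_1 + c_2X_2.

u(t) = 3c_1e^(-4t)sin(5t) + c_1e^(-4t)cos(5t) + c_2e^(-4t)sin(5t) - 3c_2e^(-4t)cos(5t), v(t) = 2c_1e^(-4t)sin(5t) + c_1e^(-4t)cos(5t) + c_2e^(-4t)sin(5t) - 2c_2e^(-4t)cos(5t)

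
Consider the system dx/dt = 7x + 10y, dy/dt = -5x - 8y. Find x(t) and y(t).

Coefficient matrix A = [[7, 10], [-5, -8]].
Characteristic polynomial det(A - λI) = λ^2 + λ - 6 = 0.
Eigenvalues λ = 2, -3.
For λ=2: (A-λI) row 1 is [5, 10], so an eigenvector is (2, -1).
For λ=-3: (A-λI) row 1 is [10, 10], so an eigenvector is (-1, 1).
General solution: c_1e^(2t)(2,-1) + c_2e^(-3t)(-1,1).

x(t) = 2c_1e^(2t) - c_2e^(-3t), y(t) = -c_1e^(2t) + c_2e^(-3t)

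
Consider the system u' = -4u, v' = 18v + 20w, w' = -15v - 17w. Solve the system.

Coefficient matrix A = [[-4, 0, 0], [0, 18, 20], [0, -15, -17]].
det(A - λI) = 0 gives eigenvalues λ = -4, 3, -2.
For λ=-4: eigenvector (1,0,0).
For λ=3: eigenvector (0,-4,3).
For λ=-2: eigenvector (0,-1,1).
General solution: C_1e^(-4t)(1,0,0) + C_2e^(3t)(0,-4,3) + C_3e^(-2t)(0,-1,1).

u(t) = C_1e^(-4t), v(t) = -4C_2e^(3t) - C_3e^(-2t), w(t) = 3C_2e^(3t) + C_3e^(-2t)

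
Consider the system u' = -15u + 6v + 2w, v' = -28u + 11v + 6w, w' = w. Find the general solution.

u(t) = 3c_1e^(-t) + 2c_2e^(t) - c_3e^(-3t), v(t) = 7c_1e^(-t) + 5c_2e^(t) - 2c_3e^(-3t), w(t) = c_2e^(t)

Coefficient matrix A = [[-15, 6, 2], [-28, 11, 6], [0, 0, 1]].
det(A - λI) = 0 gives eigenvalues λ = -1, 1, -3.
For λ=-1: eigenvector (3,7,0).
For λ=1: eigenvector (2,5,1).
For λ=-3: eigenvector (-1,-2,0).
General solution: c_1e^(-t)(3,7,0) + c_2e^(t)(2,5,1) + c_3e^(-3t)(-1,-2,0).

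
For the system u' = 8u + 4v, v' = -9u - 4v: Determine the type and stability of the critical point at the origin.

unstable improper node

A = [[8,4],[-9,-4]]; det(A-λI) = λ^2 - 4λ + 4.
repeated λ = 2 with a single eigenvector.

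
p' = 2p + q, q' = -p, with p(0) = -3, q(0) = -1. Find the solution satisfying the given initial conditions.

p(t) = -4te^(t) - 3e^(t), q(t) = 4te^(t) - e^(t)

Coefficient matrix A = [[2, 1], [-1, 0]].
Characteristic polynomial det(A - λI) = λ^2 - 2λ + 1 = 0.
Single eigenvalue λ = 1 with algebraic multiplicity 2.
Eigenvector v = (-1,1); generalized eigenvector w with (A-λI)w=v is (-3,2).
General solution: e^(t)[C_1·v + C_2·(t·v + w)].
Applying p(0)=-3, q(0)=-1 gives C_1=-9, C_2=4.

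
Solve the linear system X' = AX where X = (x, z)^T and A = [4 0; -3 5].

Coefficient matrix A = [[4, 0], [-3, 5]].
Characteristic polynomial det(A - λI) = λ^2 - 9λ + 20 = 0.
Eigenvalues λ = 5, 4.
For λ=5: (A-λI) row 1 is [-1, 0], so an eigenvector is (0, -1).
For λ=4: (A-λI) row 2 is [-3, 1], so an eigenvector is (-1, -3).
General solution: c_1e^(5t)(0,-1) + c_2e^(4t)(-1,-3).

x(t) = -c_2e^(4t), z(t) = -c_1e^(5t) - 3c_2e^(4t)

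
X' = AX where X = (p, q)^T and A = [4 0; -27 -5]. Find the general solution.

Coefficient matrix A = [[4, 0], [-27, -5]].
Characteristic polynomial det(A - λI) = λ^2 + λ - 20 = 0.
Eigenvalues λ = 4, -5.
For λ=4: (A-λI) row 2 is [-27, -9], so an eigenvector is (1, -3).
For λ=-5: (A-λI) row 1 is [9, 0], so an eigenvector is (0, 1).
General solution: C_1e^(4t)(1,-3) + C_2e^(-5t)(0,1).

p(t) = C_1e^(4t), q(t) = -3C_1e^(4t) + C_2e^(-5t)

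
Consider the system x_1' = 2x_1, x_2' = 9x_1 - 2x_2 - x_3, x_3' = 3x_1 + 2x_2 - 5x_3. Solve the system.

Coefficient matrix A = [[2, 0, 0], [9, -2, -1], [3, 2, -5]].
det(A - λI) = 0 gives eigenvalues λ = 2, -4, -3.
For λ=2: eigenvector (1,2,1).
For λ=-4: eigenvector (0,1,2).
For λ=-3: eigenvector (0,-1,-1).
General solution: K_1e^(2t)(1,2,1) + K_2e^(-4t)(0,1,2) + K_3e^(-3t)(0,-1,-1).

x_1(t) = K_1e^(2t), x_2(t) = 2K_1e^(2t) + K_2e^(-4t) - K_3e^(-3t), x_3(t) = K_1e^(2t) + 2K_2e^(-4t) - K_3e^(-3t)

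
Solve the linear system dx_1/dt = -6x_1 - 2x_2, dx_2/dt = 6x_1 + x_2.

Coefficient matrix A = [[-6, -2], [6, 1]].
Characteristic polynomial det(A - λI) = λ^2 + 5λ + 6 = 0.
Eigenvalues λ = -2, -3.
For λ=-2: (A-λI) row 1 is [-4, -2], so an eigenvector is (1, -2).
For λ=-3: (A-λI) row 1 is [-3, -2], so an eigenvector is (2, -3).
General solution: C_1e^(-2t)(1,-2) + C_2e^(-3t)(2,-3).

x_1(t) = C_1e^(-2t) + 2C_2e^(-3t), x_2(t) = -2C_1e^(-2t) - 3C_2e^(-3t)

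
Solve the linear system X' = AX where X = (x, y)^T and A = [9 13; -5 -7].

Coefficient matrix A = [[9, 13], [-5, -7]].
Characteristic polynomial det(A - λI) = λ^2 - 2λ + 2 = 0.
Eigenvalues λ = 1 ± i (complex conjugate pair).
For λ=1+i: an eigenvector is (2,-1) - i(3,-2) = (2 - 3i, -1 + 2i).
A real fundamental pair from Re and Im of e^((1+i)t)v: X_1 = e^(t)(cos(t)·(2,-1) + sin(t)·(3,-2)), X_2 = e^(t)(sin(t)·(2,-1) - cos(t)·(3,-2)).
General solution: K_1X_1 + K_2X_2.

x(t) = 3K_1e^(t)sin(t) + 2K_1e^(t)cos(t) + 2K_2e^(t)sin(t) - 3K_2e^(t)cos(t), y(t) = -2K_1e^(t)sin(t) - K_1e^(t)cos(t) - K_2e^(t)sin(t) + 2K_2e^(t)cos(t)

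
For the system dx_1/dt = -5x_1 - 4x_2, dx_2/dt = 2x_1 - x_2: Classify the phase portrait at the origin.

stable spiral

A = [[-5,-4],[2,-1]]; det(A-λI) = λ^2 + 6λ + 13.
λ = -3 ± 2i: negative real part.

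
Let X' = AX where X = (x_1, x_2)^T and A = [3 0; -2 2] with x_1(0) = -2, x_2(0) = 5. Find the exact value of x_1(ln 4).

A = [[3,0],[-2,2]]; eigenvalues λ = 2, 3.
Eigenvectors: (0,-1) for λ=2, (-1,2) for λ=3.
From the initial condition, c_1 = -1, c_2 = 2.
x_1(ln 4) = (-1)(4^2)(0) + (2)(4^3)(-1) = -128.

-128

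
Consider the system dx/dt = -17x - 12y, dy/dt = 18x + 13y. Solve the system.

x(t) = -K_1e^(-5t) - 2K_2e^(t), y(t) = K_1e^(-5t) + 3K_2e^(t)

Coefficient matrix A = [[-17, -12], [18, 13]].
Characteristic polynomial det(A - λI) = λ^2 + 4λ - 5 = 0.
Eigenvalues λ = -5, 1.
For λ=-5: (A-λI) row 1 is [-12, -12], so an eigenvector is (-1, 1).
For λ=1: (A-λI) row 1 is [-18, -12], so an eigenvector is (-2, 3).
General solution: K_1e^(-5t)(-1,1) + K_2e^(t)(-2,3).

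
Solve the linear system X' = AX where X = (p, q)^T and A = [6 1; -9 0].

Coefficient matrix A = [[6, 1], [-9, 0]].
Characteristic polynomial det(A - λI) = λ^2 - 6λ + 9 = 0.
Single eigenvalue λ = 3 with algebraic multiplicity 2.
Eigenvector v = (1,-3); generalized eigenvector w with (A-λI)w=v is (1,-2).
General solution: e^(3t)[K_1·v + K_2·(t·v + w)].

p(t) = K_1e^(3t) + K_2te^(3t) + K_2e^(3t), q(t) = -3K_1e^(3t) - 3K_2te^(3t) - 2K_2e^(3t)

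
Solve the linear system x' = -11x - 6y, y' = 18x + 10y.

x(t) = -C_1e^(t) - 2C_2e^(-2t), y(t) = 2C_1e^(t) + 3C_2e^(-2t)

Coefficient matrix A = [[-11, -6], [18, 10]].
Characteristic polynomial det(A - λI) = λ^2 + λ - 2 = 0.
Eigenvalues λ = 1, -2.
For λ=1: (A-λI) row 1 is [-12, -6], so an eigenvector is (-1, 2).
For λ=-2: (A-λI) row 1 is [-9, -6], so an eigenvector is (-2, 3).
General solution: C_1e^(t)(-1,2) + C_2e^(-2t)(-2,3).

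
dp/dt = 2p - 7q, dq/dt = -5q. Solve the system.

p(t) = C_1e^(-5t) - C_2e^(2t), q(t) = C_1e^(-5t)

Coefficient matrix A = [[2, -7], [0, -5]].
Characteristic polynomial det(A - λI) = λ^2 + 3λ - 10 = 0.
Eigenvalues λ = -5, 2.
For λ=-5: (A-λI) row 1 is [7, -7], so an eigenvector is (1, 1).
For λ=2: (A-λI) row 1 is [0, -7], so an eigenvector is (-1, 0).
General solution: C_1e^(-5t)(1,1) + C_2e^(2t)(-1,0).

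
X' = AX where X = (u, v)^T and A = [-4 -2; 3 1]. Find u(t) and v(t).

Coefficient matrix A = [[-4, -2], [3, 1]].
Characteristic polynomial det(A - λI) = λ^2 + 3λ + 2 = 0.
Eigenvalues λ = -2, -1.
For λ=-2: (A-λI) row 1 is [-2, -2], so an eigenvector is (1, -1).
For λ=-1: (A-λI) row 1 is [-3, -2], so an eigenvector is (2, -3).
General solution: c_1e^(-2t)(1,-1) + c_2e^(-t)(2,-3).

u(t) = c_1e^(-2t) + 2c_2e^(-t), v(t) = -c_1e^(-2t) - 3c_2e^(-t)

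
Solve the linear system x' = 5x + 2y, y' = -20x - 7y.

Coefficient matrix A = [[5, 2], [-20, -7]].
Characteristic polynomial det(A - λI) = λ^2 + 2λ + 5 = 0.
Eigenvalues λ = -1 ± 2i (complex conjugate pair).
For λ=-1+2i: an eigenvector is (1,-3) - i(0,-1) = (1, -3 + i).
A real fundamental pair from Re and Im of e^((-1+2i)t)v: X_1 = e^(-t)(cos(2t)·(1,-3) + sin(2t)·(0,-1)), X_2 = e^(-t)(sin(2t)·(1,-3) - cos(2t)·(0,-1)).
General solution: C_1X_1 + C_2X_2.

x(t) = C_1e^(-t)cos(2t) + C_2e^(-t)sin(2t), y(t) = -C_1e^(-t)sin(2t) - 3C_1e^(-t)cos(2t) - 3C_2e^(-t)sin(2t) + C_2e^(-t)cos(2t)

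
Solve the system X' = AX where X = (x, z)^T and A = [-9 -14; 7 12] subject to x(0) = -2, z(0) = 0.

Coefficient matrix A = [[-9, -14], [7, 12]].
Characteristic polynomial det(A - λI) = λ^2 - 3λ - 10 = 0.
Eigenvalues λ = -2, 5.
For λ=-2: (A-λI) row 1 is [-7, -14], so an eigenvector is (-2, 1).
For λ=5: (A-λI) row 1 is [-14, -14], so an eigenvector is (1, -1).
General solution: K_1e^(-2t)(-2,1) + K_2e^(5t)(1,-1).
Applying x(0)=-2, z(0)=0 gives K_1=2, K_2=2.

x(t) = 2e^(5t) - 4e^(-2t), z(t) = -2e^(5t) + 2e^(-2t)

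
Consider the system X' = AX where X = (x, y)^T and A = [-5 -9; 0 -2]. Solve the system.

x(t) = -3C_1e^(-2t) - C_2e^(-5t), y(t) = C_1e^(-2t)

Coefficient matrix A = [[-5, -9], [0, -2]].
Characteristic polynomial det(A - λI) = λ^2 + 7λ + 10 = 0.
Eigenvalues λ = -2, -5.
For λ=-2: (A-λI) row 1 is [-3, -9], so an eigenvector is (-3, 1).
For λ=-5: (A-λI) row 1 is [0, -9], so an eigenvector is (-1, 0).
General solution: C_1e^(-2t)(-3,1) + C_2e^(-5t)(-1,0).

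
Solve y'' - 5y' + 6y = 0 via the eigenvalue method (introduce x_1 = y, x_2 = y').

Let x_1 = y, x_2 = y'. Then x_1' = x_2 and x_2' = -6x_1 + 5x_2.
A = [[0,1],[-6,5]]; det(A-λI) = λ^2 - 5λ + 6.
Eigenvalues λ = 3, 2 with eigenvectors (1,3), (1,2).

y(t) = K_1e^(3t) + K_2e^(2t)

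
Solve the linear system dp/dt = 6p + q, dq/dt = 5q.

p(t) = K_1e^(5t) + K_2e^(6t), q(t) = -K_1e^(5t)

Coefficient matrix A = [[6, 1], [0, 5]].
Characteristic polynomial det(A - λI) = λ^2 - 11λ + 30 = 0.
Eigenvalues λ = 5, 6.
For λ=5: (A-λI) row 1 is [1, 1], so an eigenvector is (1, -1).
For λ=6: (A-λI) row 1 is [0, 1], so an eigenvector is (1, 0).
General solution: K_1e^(5t)(1,-1) + K_2e^(6t)(1,0).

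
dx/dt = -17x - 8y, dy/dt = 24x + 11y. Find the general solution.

Coefficient matrix A = [[-17, -8], [24, 11]].
Characteristic polynomial det(A - λI) = λ^2 + 6λ + 5 = 0.
Eigenvalues λ = -1, -5.
For λ=-1: (A-λI) row 1 is [-16, -8], so an eigenvector is (-1, 2).
For λ=-5: (A-λI) row 1 is [-12, -8], so an eigenvector is (-2, 3).
General solution: c_1e^(-t)(-1,2) + c_2e^(-5t)(-2,3).

x(t) = -c_1e^(-t) - 2c_2e^(-5t), y(t) = 2c_1e^(-t) + 3c_2e^(-5t)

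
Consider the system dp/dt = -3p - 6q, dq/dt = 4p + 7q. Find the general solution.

p(t) = K_1e^(3t) - 3K_2e^(t), q(t) = -K_1e^(3t) + 2K_2e^(t)

Coefficient matrix A = [[-3, -6], [4, 7]].
Characteristic polynomial det(A - λI) = λ^2 - 4λ + 3 = 0.
Eigenvalues λ = 3, 1.
For λ=3: (A-λI) row 1 is [-6, -6], so an eigenvector is (1, -1).
For λ=1: (A-λI) row 1 is [-4, -6], so an eigenvector is (-3, 2).
General solution: K_1e^(3t)(1,-1) + K_2e^(t)(-3,2).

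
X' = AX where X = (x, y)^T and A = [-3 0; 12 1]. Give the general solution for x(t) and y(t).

Coefficient matrix A = [[-3, 0], [12, 1]].
Characteristic polynomial det(A - λI) = λ^2 + 2λ - 3 = 0.
Eigenvalues λ = -3, 1.
For λ=-3: (A-λI) row 2 is [12, 4], so an eigenvector is (1, -3).
For λ=1: (A-λI) row 1 is [-4, 0], so an eigenvector is (0, 1).
General solution: C_1e^(-3t)(1,-3) + C_2e^(t)(0,1).

x(t) = C_1e^(-3t), y(t) = -3C_1e^(-3t) + C_2e^(t)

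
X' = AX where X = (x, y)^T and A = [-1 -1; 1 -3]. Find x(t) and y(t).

Coefficient matrix A = [[-1, -1], [1, -3]].
Characteristic polynomial det(A - λI) = λ^2 + 4λ + 4 = 0.
Single eigenvalue λ = -2 with algebraic multiplicity 2.
Eigenvector v = (-1,-1); generalized eigenvector w with (A-λI)w=v is (2,3).
General solution: e^(-2t)[c_1·v + c_2·(t·v + w)].

x(t) = -c_1e^(-2t) - c_2te^(-2t) + 2c_2e^(-2t), y(t) = -c_1e^(-2t) - c_2te^(-2t) + 3c_2e^(-2t)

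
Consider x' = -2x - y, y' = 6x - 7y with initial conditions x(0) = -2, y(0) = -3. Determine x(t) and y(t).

x(t) = -3e^(-4t) + e^(-5t), y(t) = -6e^(-4t) + 3e^(-5t)

Coefficient matrix A = [[-2, -1], [6, -7]].
Characteristic polynomial det(A - λI) = λ^2 + 9λ + 20 = 0.
Eigenvalues λ = -5, -4.
For λ=-5: (A-λI) row 1 is [3, -1], so an eigenvector is (1, 3).
For λ=-4: (A-λI) row 1 is [2, -1], so an eigenvector is (1, 2).
General solution: C_1e^(-5t)(1,3) + C_2e^(-4t)(1,2).
Applying x(0)=-2, y(0)=-3 gives C_1=1, C_2=-3.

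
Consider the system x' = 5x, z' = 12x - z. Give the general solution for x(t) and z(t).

Coefficient matrix A = [[5, 0], [12, -1]].
Characteristic polynomial det(A - λI) = λ^2 - 4λ - 5 = 0.
Eigenvalues λ = 5, -1.
For λ=5: (A-λI) row 2 is [12, -6], so an eigenvector is (1, 2).
For λ=-1: (A-λI) row 1 is [6, 0], so an eigenvector is (0, 1).
General solution: C_1e^(5t)(1,2) + C_2e^(-t)(0,1).

x(t) = C_1e^(5t), z(t) = 2C_1e^(5t) + C_2e^(-t)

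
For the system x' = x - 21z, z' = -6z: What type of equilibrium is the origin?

saddle

A = [[1,-21],[0,-6]]; det(A-λI) = λ^2 + 5λ - 6.
λ = 1, -6: opposite signs.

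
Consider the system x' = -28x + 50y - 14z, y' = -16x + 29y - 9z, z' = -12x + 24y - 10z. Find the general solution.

x(t) = -3c_1e^(-4t) + 2c_2e^(-3t) - 8c_3e^(-2t), y(t) = -2c_1e^(-4t) + c_2e^(-3t) - 5c_3e^(-2t), z(t) = -2c_1e^(-4t) - 3c_3e^(-2t)

Coefficient matrix A = [[-28, 50, -14], [-16, 29, -9], [-12, 24, -10]].
det(A - λI) = 0 gives eigenvalues λ = -4, -3, -2.
For λ=-4: eigenvector (-3,-2,-2).
For λ=-3: eigenvector (2,1,0).
For λ=-2: eigenvector (-8,-5,-3).
General solution: c_1e^(-4t)(-3,-2,-2) + c_2e^(-3t)(2,1,0) + c_3e^(-2t)(-8,-5,-3).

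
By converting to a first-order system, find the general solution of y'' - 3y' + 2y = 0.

y(t) = K_1e^(2t) + K_2e^(t)

Let x_1 = y, x_2 = y'. Then x_1' = x_2 and x_2' = -2x_1 + 3x_2.
A = [[0,1],[-2,3]]; det(A-λI) = λ^2 - 3λ + 2.
Eigenvalues λ = 2, 1 with eigenvectors (1,2), (1,1).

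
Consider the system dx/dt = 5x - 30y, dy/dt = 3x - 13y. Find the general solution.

Coefficient matrix A = [[5, -30], [3, -13]].
Characteristic polynomial det(A - λI) = λ^2 + 8λ + 25 = 0.
Eigenvalues λ = -4 ± 3i (complex conjugate pair).
For λ=-4+3i: an eigenvector is (-1,0) - i(-3,-1) = (-1 + 3i, 0 + i).
A real fundamental pair from Re and Im of e^((-4+3i)t)v: X_1 = e^(-4t)(cos(3t)·(-1,0) + sin(3t)·(-3,-1)), X_2 = e^(-4t)(sin(3t)·(-1,0) - cos(3t)·(-3,-1)).
General solution: K_1X_1 + K_2X_2.

x(t) = -3K_1e^(-4t)sin(3t) - K_1e^(-4t)cos(3t) - K_2e^(-4t)sin(3t) + 3K_2e^(-4t)cos(3t), y(t) = -K_1e^(-4t)sin(3t) + K_2e^(-4t)cos(3t)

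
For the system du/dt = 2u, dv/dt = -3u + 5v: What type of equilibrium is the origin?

A = [[2,0],[-3,5]]; det(A-λI) = λ^2 - 7λ + 10.
λ = 5, 2: both positive.

unstable node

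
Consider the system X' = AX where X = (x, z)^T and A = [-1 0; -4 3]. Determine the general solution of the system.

Coefficient matrix A = [[-1, 0], [-4, 3]].
Characteristic polynomial det(A - λI) = λ^2 - 2λ - 3 = 0.
Eigenvalues λ = 3, -1.
For λ=3: (A-λI) row 1 is [-4, 0], so an eigenvector is (0, -1).
For λ=-1: (A-λI) row 2 is [-4, 4], so an eigenvector is (1, 1).
General solution: K_1e^(3t)(0,-1) + K_2e^(-t)(1,1).

x(t) = K_2e^(-t), z(t) = -K_1e^(3t) + K_2e^(-t)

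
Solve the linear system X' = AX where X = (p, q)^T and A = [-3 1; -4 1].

Coefficient matrix A = [[-3, 1], [-4, 1]].
Characteristic polynomial det(A - λI) = λ^2 + 2λ + 1 = 0.
Single eigenvalue λ = -1 with algebraic multiplicity 2.
Eigenvector v = (1,2); generalized eigenvector w with (A-λI)w=v is (-1,-1).
General solution: e^(-t)[C_1·v + C_2·(t·v + w)].

p(t) = C_1e^(-t) + C_2te^(-t) - C_2e^(-t), q(t) = 2C_1e^(-t) + 2C_2te^(-t) - C_2e^(-t)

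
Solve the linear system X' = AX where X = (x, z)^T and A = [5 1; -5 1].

x(t) = -C_1e^(3t)cos(t) - C_2e^(3t)sin(t), z(t) = C_1e^(3t)sin(t) + 2C_1e^(3t)cos(t) + 2C_2e^(3t)sin(t) - C_2e^(3t)cos(t)

Coefficient matrix A = [[5, 1], [-5, 1]].
Characteristic polynomial det(A - λI) = λ^2 - 6λ + 10 = 0.
Eigenvalues λ = 3 ± i (complex conjugate pair).
For λ=3+i: an eigenvector is (-1,2) - i(0,1) = (-1, 2 - i).
A real fundamental pair from Re and Im of e^((3+i)t)v: X_1 = e^(3t)(cos(t)·(-1,2) + sin(t)·(0,1)), X_2 = e^(3t)(sin(t)·(-1,2) - cos(t)·(0,1)).
General solution: C_1X_1 + C_2X_2.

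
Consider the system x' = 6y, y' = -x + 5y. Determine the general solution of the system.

x(t) = -2C_1e^(3t) - 3C_2e^(2t), y(t) = -C_1e^(3t) - C_2e^(2t)

Coefficient matrix A = [[0, 6], [-1, 5]].
Characteristic polynomial det(A - λI) = λ^2 - 5λ + 6 = 0.
Eigenvalues λ = 3, 2.
For λ=3: (A-λI) row 1 is [-3, 6], so an eigenvector is (-2, -1).
For λ=2: (A-λI) row 1 is [-2, 6], so an eigenvector is (-3, -1).
General solution: C_1e^(3t)(-2,-1) + C_2e^(2t)(-3,-1).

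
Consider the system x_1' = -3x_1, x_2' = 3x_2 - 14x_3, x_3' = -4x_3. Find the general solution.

Coefficient matrix A = [[-3, 0, 0], [0, 3, -14], [0, 0, -4]].
det(A - λI) = 0 gives eigenvalues λ = -3, 3, -4.
For λ=-3: eigenvector (1,0,0).
For λ=3: eigenvector (0,1,0).
For λ=-4: eigenvector (0,2,1).
General solution: C_1e^(-3t)(1,0,0) + C_2e^(3t)(0,1,0) + C_3e^(-4t)(0,2,1).

x_1(t) = C_1e^(-3t), x_2(t) = C_2e^(3t) + 2C_3e^(-4t), x_3(t) = C_3e^(-4t)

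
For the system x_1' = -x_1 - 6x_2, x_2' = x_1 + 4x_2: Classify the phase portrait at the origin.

unstable node

A = [[-1,-6],[1,4]]; det(A-λI) = λ^2 - 3λ + 2.
λ = 2, 1: both positive.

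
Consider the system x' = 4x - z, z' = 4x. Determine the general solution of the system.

x(t) = -C_1e^(2t) - C_2te^(2t) - C_2e^(2t), z(t) = -2C_1e^(2t) - 2C_2te^(2t) - C_2e^(2t)

Coefficient matrix A = [[4, -1], [4, 0]].
Characteristic polynomial det(A - λI) = λ^2 - 4λ + 4 = 0.
Single eigenvalue λ = 2 with algebraic multiplicity 2.
Eigenvector v = (-1,-2); generalized eigenvector w with (A-λI)w=v is (-1,-1).
General solution: e^(2t)[C_1·v + C_2·(t·v + w)].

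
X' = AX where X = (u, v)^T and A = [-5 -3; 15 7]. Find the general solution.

u(t) = -c_1e^(t)cos(3t) - c_2e^(t)sin(3t), v(t) = -c_1e^(t)sin(3t) + 2c_1e^(t)cos(3t) + 2c_2e^(t)sin(3t) + c_2e^(t)cos(3t)

Coefficient matrix A = [[-5, -3], [15, 7]].
Characteristic polynomial det(A - λI) = λ^2 - 2λ + 10 = 0.
Eigenvalues λ = 1 ± 3i (complex conjugate pair).
For λ=1+3i: an eigenvector is (-1,2) - i(0,-1) = (-1, 2 + i).
A real fundamental pair from Re and Im of e^((1+3i)t)v: X_1 = e^(t)(cos(3t)·(-1,2) + sin(3t)·(0,-1)), X_2 = e^(t)(sin(3t)·(-1,2) - cos(3t)·(0,-1)).
General solution: c_1X_1 + c_2X_2.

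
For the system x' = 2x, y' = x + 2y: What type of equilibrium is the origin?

unstable improper node

A = [[2,0],[1,2]]; det(A-λI) = λ^2 - 4λ + 4.
repeated λ = 2 with a single eigenvector.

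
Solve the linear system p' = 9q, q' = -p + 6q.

Coefficient matrix A = [[0, 9], [-1, 6]].
Characteristic polynomial det(A - λI) = λ^2 - 6λ + 9 = 0.
Single eigenvalue λ = 3 with algebraic multiplicity 2.
Eigenvector v = (-3,-1); generalized eigenvector w with (A-λI)w=v is (-2,-1).
General solution: e^(3t)[C_1·v + C_2·(t·v + w)].

p(t) = -3C_1e^(3t) - 3C_2te^(3t) - 2C_2e^(3t), q(t) = -C_1e^(3t) - C_2te^(3t) - C_2e^(3t)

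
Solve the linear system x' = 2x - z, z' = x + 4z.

x(t) = -c_1e^(3t) - c_2te^(3t) + 2c_2e^(3t), z(t) = c_1e^(3t) + c_2te^(3t) - c_2e^(3t)

Coefficient matrix A = [[2, -1], [1, 4]].
Characteristic polynomial det(A - λI) = λ^2 - 6λ + 9 = 0.
Single eigenvalue λ = 3 with algebraic multiplicity 2.
Eigenvector v = (-1,1); generalized eigenvector w with (A-λI)w=v is (2,-1).
General solution: e^(3t)[c_1·v + c_2·(t·v + w)].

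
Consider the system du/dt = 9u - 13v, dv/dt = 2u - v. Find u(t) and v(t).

u(t) = 2K_1e^(4t)sin(t) + 3K_1e^(4t)cos(t) + 3K_2e^(4t)sin(t) - 2K_2e^(4t)cos(t), v(t) = K_1e^(4t)sin(t) + K_1e^(4t)cos(t) + K_2e^(4t)sin(t) - K_2e^(4t)cos(t)

Coefficient matrix A = [[9, -13], [2, -1]].
Characteristic polynomial det(A - λI) = λ^2 - 8λ + 17 = 0.
Eigenvalues λ = 4 ± i (complex conjugate pair).
For λ=4+i: an eigenvector is (3,1) - i(2,1) = (3 - 2i, 1 - i).
A real fundamental pair from Re and Im of e^((4+i)t)v: X_1 = e^(4t)(cos(t)·(3,1) + sin(t)·(2,1)), X_2 = e^(4t)(sin(t)·(3,1) - cos(t)·(2,1)).
General solution: K_1X_1 + K_2X_2.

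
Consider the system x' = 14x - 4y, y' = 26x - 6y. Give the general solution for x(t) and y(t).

Coefficient matrix A = [[14, -4], [26, -6]].
Characteristic polynomial det(A - λI) = λ^2 - 8λ + 20 = 0.
Eigenvalues λ = 4 ± 2i (complex conjugate pair).
For λ=4+2i: an eigenvector is (1,2) - i(1,3) = (1 - i, 2 - 3i).
A real fundamental pair from Re and Im of e^((4+2i)t)v: X_1 = e^(4t)(cos(2t)·(1,2) + sin(2t)·(1,3)), X_2 = e^(4t)(sin(2t)·(1,2) - cos(2t)·(1,3)).
General solution: K_1X_1 + K_2X_2.

x(t) = K_1e^(4t)sin(2t) + K_1e^(4t)cos(2t) + K_2e^(4t)sin(2t) - K_2e^(4t)cos(2t), y(t) = 3K_1e^(4t)sin(2t) + 2K_1e^(4t)cos(2t) + 2K_2e^(4t)sin(2t) - 3K_2e^(4t)cos(2t)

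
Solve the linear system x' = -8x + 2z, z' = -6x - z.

x(t) = -2c_1e^(-5t) + c_2e^(-4t), z(t) = -3c_1e^(-5t) + 2c_2e^(-4t)

Coefficient matrix A = [[-8, 2], [-6, -1]].
Characteristic polynomial det(A - λI) = λ^2 + 9λ + 20 = 0.
Eigenvalues λ = -5, -4.
For λ=-5: (A-λI) row 1 is [-3, 2], so an eigenvector is (-2, -3).
For λ=-4: (A-λI) row 1 is [-4, 2], so an eigenvector is (1, 2).
General solution: c_1e^(-5t)(-2,-3) + c_2e^(-4t)(1,2).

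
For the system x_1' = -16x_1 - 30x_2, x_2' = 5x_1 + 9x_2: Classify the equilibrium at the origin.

stable node

A = [[-16,-30],[5,9]]; det(A-λI) = λ^2 + 7λ + 6.
λ = -6, -1: both negative.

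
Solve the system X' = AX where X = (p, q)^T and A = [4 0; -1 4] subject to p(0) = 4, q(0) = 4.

p(t) = 4e^(4t), q(t) = -4te^(4t) + 4e^(4t)

Coefficient matrix A = [[4, 0], [-1, 4]].
Characteristic polynomial det(A - λI) = λ^2 - 8λ + 16 = 0.
Single eigenvalue λ = 4 with algebraic multiplicity 2.
Eigenvector v = (0,-1); generalized eigenvector w with (A-λI)w=v is (1,3).
General solution: e^(4t)[K_1·v + K_2·(t·v + w)].
Applying p(0)=4, q(0)=4 gives K_1=8, K_2=4.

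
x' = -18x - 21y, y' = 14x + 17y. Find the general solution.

x(t) = -3C_1e^(-4t) + C_2e^(3t), y(t) = 2C_1e^(-4t) - C_2e^(3t)

Coefficient matrix A = [[-18, -21], [14, 17]].
Characteristic polynomial det(A - λI) = λ^2 + λ - 12 = 0.
Eigenvalues λ = -4, 3.
For λ=-4: (A-λI) row 1 is [-14, -21], so an eigenvector is (-3, 2).
For λ=3: (A-λI) row 1 is [-21, -21], so an eigenvector is (1, -1).
General solution: C_1e^(-4t)(-3,2) + C_2e^(3t)(1,-1).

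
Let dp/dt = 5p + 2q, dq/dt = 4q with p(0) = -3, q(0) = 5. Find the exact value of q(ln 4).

1280

A = [[5,2],[0,4]]; eigenvalues λ = 5, 4.
Eigenvectors: (-1,0) for λ=5, (2,-1) for λ=4.
From the initial condition, c_1 = -7, c_2 = -5.
q(ln 4) = (-7)(4^5)(0) + (-5)(4^4)(-1) = 1280.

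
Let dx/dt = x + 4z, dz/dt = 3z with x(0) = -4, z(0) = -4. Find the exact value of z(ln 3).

-108

A = [[1,4],[0,3]]; eigenvalues λ = 3, 1.
Eigenvectors: (-2,-1) for λ=3, (1,0) for λ=1.
From the initial condition, c_1 = 4, c_2 = 4.
z(ln 3) = (4)(3^3)(-1) + (4)(3^1)(0) = -108.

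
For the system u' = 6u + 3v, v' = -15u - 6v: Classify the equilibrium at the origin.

center

A = [[6,3],[-15,-6]]; det(A-λI) = λ^2 + 9.
λ = 0 ± 3i: zero real part.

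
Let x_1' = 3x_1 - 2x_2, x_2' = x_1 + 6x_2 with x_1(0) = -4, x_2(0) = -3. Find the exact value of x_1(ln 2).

96

A = [[3,-2],[1,6]]; eigenvalues λ = 5, 4.
Eigenvectors: (1,-1) for λ=5, (-2,1) for λ=4.
From the initial condition, c_1 = 10, c_2 = 7.
x_1(ln 2) = (10)(2^5)(1) + (7)(2^4)(-2) = 96.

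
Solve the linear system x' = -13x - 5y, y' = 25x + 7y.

x(t) = K_1e^(-3t)sin(5t) - K_2e^(-3t)cos(5t), y(t) = -2K_1e^(-3t)sin(5t) - K_1e^(-3t)cos(5t) - K_2e^(-3t)sin(5t) + 2K_2e^(-3t)cos(5t)

Coefficient matrix A = [[-13, -5], [25, 7]].
Characteristic polynomial det(A - λI) = λ^2 + 6λ + 34 = 0.
Eigenvalues λ = -3 ± 5i (complex conjugate pair).
For λ=-3+5i: an eigenvector is (0,-1) - i(1,-2) = (0 - i, -1 + 2i).
A real fundamental pair from Re and Im of e^((-3+5i)t)v: X_1 = e^(-3t)(cos(5t)·(0,-1) + sin(5t)·(1,-2)), X_2 = e^(-3t)(sin(5t)·(0,-1) - cos(5t)·(1,-2)).
General solution: K_1X_1 + K_2X_2.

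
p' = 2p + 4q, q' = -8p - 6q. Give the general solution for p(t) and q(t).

p(t) = K_1e^(-2t)cos(4t) + K_2e^(-2t)sin(4t), q(t) = -K_1e^(-2t)sin(4t) - K_1e^(-2t)cos(4t) - K_2e^(-2t)sin(4t) + K_2e^(-2t)cos(4t)

Coefficient matrix A = [[2, 4], [-8, -6]].
Characteristic polynomial det(A - λI) = λ^2 + 4λ + 20 = 0.
Eigenvalues λ = -2 ± 4i (complex conjugate pair).
For λ=-2+4i: an eigenvector is (1,-1) - i(0,-1) = (1, -1 + i).
A real fundamental pair from Re and Im of e^((-2+4i)t)v: X_1 = e^(-2t)(cos(4t)·(1,-1) + sin(4t)·(0,-1)), X_2 = e^(-2t)(sin(4t)·(1,-1) - cos(4t)·(0,-1)).
General solution: K_1X_1 + K_2X_2.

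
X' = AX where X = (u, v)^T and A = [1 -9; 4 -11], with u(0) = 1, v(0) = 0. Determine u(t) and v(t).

Coefficient matrix A = [[1, -9], [4, -11]].
Characteristic polynomial det(A - λI) = λ^2 + 10λ + 25 = 0.
Single eigenvalue λ = -5 with algebraic multiplicity 2.
Eigenvector v = (-3,-2); generalized eigenvector w with (A-λI)w=v is (-2,-1).
General solution: e^(-5t)[K_1·v + K_2·(t·v + w)].
Applying u(0)=1, v(0)=0 gives K_1=1, K_2=-2.

u(t) = 6te^(-5t) + e^(-5t), v(t) = 4te^(-5t)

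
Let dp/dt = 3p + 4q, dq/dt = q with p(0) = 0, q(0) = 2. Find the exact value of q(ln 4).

A = [[3,4],[0,1]]; eigenvalues λ = 3, 1.
Eigenvectors: (1,0) for λ=3, (-2,1) for λ=1.
From the initial condition, c_1 = 4, c_2 = 2.
q(ln 4) = (4)(4^3)(0) + (2)(4^1)(1) = 8.

8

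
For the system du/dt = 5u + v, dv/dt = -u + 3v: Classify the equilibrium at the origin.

unstable improper node

A = [[5,1],[-1,3]]; det(A-λI) = λ^2 - 8λ + 16.
repeated λ = 4 with a single eigenvector.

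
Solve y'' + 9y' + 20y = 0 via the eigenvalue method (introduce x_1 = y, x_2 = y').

Let x_1 = y, x_2 = y'. Then x_1' = x_2 and x_2' = -20x_1 - 9x_2.
A = [[0,1],[-20,-9]]; det(A-λI) = λ^2 + 9λ + 20.
Eigenvalues λ = -4, -5 with eigenvectors (1,-4), (1,-5).

y(t) = C_1e^(-4t) + C_2e^(-5t)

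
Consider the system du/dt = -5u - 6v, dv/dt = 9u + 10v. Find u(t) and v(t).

u(t) = -2K_1e^(4t) + K_2e^(t), v(t) = 3K_1e^(4t) - K_2e^(t)

Coefficient matrix A = [[-5, -6], [9, 10]].
Characteristic polynomial det(A - λI) = λ^2 - 5λ + 4 = 0.
Eigenvalues λ = 4, 1.
For λ=4: (A-λI) row 1 is [-9, -6], so an eigenvector is (-2, 3).
For λ=1: (A-λI) row 1 is [-6, -6], so an eigenvector is (1, -1).
General solution: K_1e^(4t)(-2,3) + K_2e^(t)(1,-1).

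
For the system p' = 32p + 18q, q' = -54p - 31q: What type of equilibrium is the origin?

A = [[32,18],[-54,-31]]; det(A-λI) = λ^2 - λ - 20.
λ = -4, 5: opposite signs.

saddle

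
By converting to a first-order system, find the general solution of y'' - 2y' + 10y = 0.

Let x_1 = y, x_2 = y'. Then x_1' = x_2 and x_2' = -10x_1 + 2x_2.
A = [[0,1],[-10,2]]; det(A-λI) = λ^2 - 2λ + 10.
Eigenvalues λ = 1 ± 3i.

y(t) = c_1e^(t)cos(3t) + c_2e^(t)sin(3t)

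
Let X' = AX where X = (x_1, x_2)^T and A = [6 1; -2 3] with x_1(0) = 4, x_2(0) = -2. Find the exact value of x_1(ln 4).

5632

A = [[6,1],[-2,3]]; eigenvalues λ = 5, 4.
Eigenvectors: (1,-1) for λ=5, (1,-2) for λ=4.
From the initial condition, c_1 = 6, c_2 = -2.
x_1(ln 4) = (6)(4^5)(1) + (-2)(4^4)(1) = 5632.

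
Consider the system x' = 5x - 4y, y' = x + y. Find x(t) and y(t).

x(t) = 2C_1e^(3t) + 2C_2te^(3t) - 3C_2e^(3t), y(t) = C_1e^(3t) + C_2te^(3t) - 2C_2e^(3t)

Coefficient matrix A = [[5, -4], [1, 1]].
Characteristic polynomial det(A - λI) = λ^2 - 6λ + 9 = 0.
Single eigenvalue λ = 3 with algebraic multiplicity 2.
Eigenvector v = (2,1); generalized eigenvector w with (A-λI)w=v is (-3,-2).
General solution: e^(3t)[C_1·v + C_2·(t·v + w)].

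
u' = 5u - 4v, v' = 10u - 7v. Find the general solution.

Coefficient matrix A = [[5, -4], [10, -7]].
Characteristic polynomial det(A - λI) = λ^2 + 2λ + 5 = 0.
Eigenvalues λ = -1 ± 2i (complex conjugate pair).
For λ=-1+2i: an eigenvector is (1,2) - i(-1,-1) = (1 + i, 2 + i).
A real fundamental pair from Re and Im of e^((-1+2i)t)v: X_1 = e^(-t)(cos(2t)·(1,2) + sin(2t)·(-1,-1)), X_2 = e^(-t)(sin(2t)·(1,2) - cos(2t)·(-1,-1)).
General solution: c_1X_1 + c_2X_2.

u(t) = -c_1e^(-t)sin(2t) + c_1e^(-t)cos(2t) + c_2e^(-t)sin(2t) + c_2e^(-t)cos(2t), v(t) = -c_1e^(-t)sin(2t) + 2c_1e^(-t)cos(2t) + 2c_2e^(-t)sin(2t) + c_2e^(-t)cos(2t)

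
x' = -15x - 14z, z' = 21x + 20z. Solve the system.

x(t) = -c_1e^(-t) - 2c_2e^(6t), z(t) = c_1e^(-t) + 3c_2e^(6t)

Coefficient matrix A = [[-15, -14], [21, 20]].
Characteristic polynomial det(A - λI) = λ^2 - 5λ - 6 = 0.
Eigenvalues λ = -1, 6.
For λ=-1: (A-λI) row 1 is [-14, -14], so an eigenvector is (-1, 1).
For λ=6: (A-λI) row 1 is [-21, -14], so an eigenvector is (-2, 3).
General solution: c_1e^(-t)(-1,1) + c_2e^(6t)(-2,3).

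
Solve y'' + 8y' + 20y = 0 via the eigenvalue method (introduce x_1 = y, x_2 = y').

Let x_1 = y, x_2 = y'. Then x_1' = x_2 and x_2' = -20x_1 - 8x_2.
A = [[0,1],[-20,-8]]; det(A-λI) = λ^2 + 8λ + 20.
Eigenvalues λ = -4 ± 2i.

y(t) = C_1e^(-4t)cos(2t) + C_2e^(-4t)sin(2t)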